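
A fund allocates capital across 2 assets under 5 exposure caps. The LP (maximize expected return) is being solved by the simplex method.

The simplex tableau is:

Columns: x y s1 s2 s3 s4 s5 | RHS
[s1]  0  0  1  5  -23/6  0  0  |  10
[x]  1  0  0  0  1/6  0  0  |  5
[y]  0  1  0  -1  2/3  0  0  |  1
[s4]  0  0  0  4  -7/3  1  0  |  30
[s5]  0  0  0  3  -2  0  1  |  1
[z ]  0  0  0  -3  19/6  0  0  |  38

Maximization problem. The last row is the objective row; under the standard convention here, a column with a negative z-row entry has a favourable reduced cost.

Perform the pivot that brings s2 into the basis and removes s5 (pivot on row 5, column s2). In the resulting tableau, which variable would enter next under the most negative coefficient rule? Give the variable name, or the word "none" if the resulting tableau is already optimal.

Pivot element 3. New z-row = old z-row − (-3)·(row 5/3).
Updated z-row coefficients: x: 0, y: 0, s1: 0, s2: 0, s3: 7/6, s4: 0, s5: 1.
No coefficient is strictly negative; the tableau after this pivot is optimal.

none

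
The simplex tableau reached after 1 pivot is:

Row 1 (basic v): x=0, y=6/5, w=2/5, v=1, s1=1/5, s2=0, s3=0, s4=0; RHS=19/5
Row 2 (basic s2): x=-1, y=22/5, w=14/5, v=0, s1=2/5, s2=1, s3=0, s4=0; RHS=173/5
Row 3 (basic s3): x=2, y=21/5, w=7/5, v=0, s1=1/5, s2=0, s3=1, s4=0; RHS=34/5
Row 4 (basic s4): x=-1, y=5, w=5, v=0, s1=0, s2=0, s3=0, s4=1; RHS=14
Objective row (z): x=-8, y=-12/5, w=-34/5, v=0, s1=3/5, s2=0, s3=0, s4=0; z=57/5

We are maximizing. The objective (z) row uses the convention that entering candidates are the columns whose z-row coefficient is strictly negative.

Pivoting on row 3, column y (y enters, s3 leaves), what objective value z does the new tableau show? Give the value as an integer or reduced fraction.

Minimum ratio for y: (34/5)/(21/5) = 34/21.
z changes by −(z-row coeff of y)·ratio = −(-12/5)·(34/21) = 136/35.
New z = 57/5 + (136/35) = 107/7.

107/7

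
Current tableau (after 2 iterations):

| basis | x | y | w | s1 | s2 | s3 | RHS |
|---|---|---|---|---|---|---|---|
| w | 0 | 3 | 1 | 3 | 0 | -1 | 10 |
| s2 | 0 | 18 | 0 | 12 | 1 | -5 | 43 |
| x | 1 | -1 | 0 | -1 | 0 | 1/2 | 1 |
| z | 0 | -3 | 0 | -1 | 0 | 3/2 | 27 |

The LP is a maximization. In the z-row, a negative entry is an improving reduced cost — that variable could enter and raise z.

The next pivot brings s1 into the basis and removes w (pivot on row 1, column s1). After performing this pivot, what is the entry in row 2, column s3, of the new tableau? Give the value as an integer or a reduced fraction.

-1

Pivot element is row 1, column s1: 3.
Normalize row 1: new (row 1, s3) = (-1)/3 = -1/3.
row 2 ← row 2 − 12·(new row 1): -5 − 12·(-1/3) = -1.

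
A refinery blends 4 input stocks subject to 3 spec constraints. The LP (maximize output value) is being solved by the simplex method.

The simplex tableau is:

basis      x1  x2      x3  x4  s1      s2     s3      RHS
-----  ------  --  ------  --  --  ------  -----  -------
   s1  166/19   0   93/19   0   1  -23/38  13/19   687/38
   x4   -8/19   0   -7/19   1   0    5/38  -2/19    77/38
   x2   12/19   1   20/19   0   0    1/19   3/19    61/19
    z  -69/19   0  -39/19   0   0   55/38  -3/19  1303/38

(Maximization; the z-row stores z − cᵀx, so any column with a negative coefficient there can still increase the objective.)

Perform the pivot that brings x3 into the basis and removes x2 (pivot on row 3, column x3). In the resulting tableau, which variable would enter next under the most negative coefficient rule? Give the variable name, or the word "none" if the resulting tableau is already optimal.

x1

Pivot element 20/19. New z-row = old z-row − (-39/19)·(row 3/(20/19)).
Updated z-row coefficients: x1: -12/5, x2: 39/20, x3: 0, x4: 0, s1: 0, s2: 31/20, s3: 3/20.
The most negative is -12/5 in column x1, so x1 would enter next.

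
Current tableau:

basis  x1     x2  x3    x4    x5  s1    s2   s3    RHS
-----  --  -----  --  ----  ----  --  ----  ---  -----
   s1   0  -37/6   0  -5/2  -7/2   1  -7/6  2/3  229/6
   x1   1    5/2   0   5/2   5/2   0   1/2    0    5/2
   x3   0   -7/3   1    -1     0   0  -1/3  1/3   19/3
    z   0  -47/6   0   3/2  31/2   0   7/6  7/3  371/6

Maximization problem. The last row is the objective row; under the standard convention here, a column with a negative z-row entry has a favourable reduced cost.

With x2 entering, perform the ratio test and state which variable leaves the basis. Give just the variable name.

x1

Ratios: row 1 (s1): entry -37/6 ≤ 0, skip; row 2 (x1): (5/2)/(5/2) = 1; row 3 (x3): entry -7/3 ≤ 0, skip.
Minimum ratio 1 is in the x1 row, so x1 leaves.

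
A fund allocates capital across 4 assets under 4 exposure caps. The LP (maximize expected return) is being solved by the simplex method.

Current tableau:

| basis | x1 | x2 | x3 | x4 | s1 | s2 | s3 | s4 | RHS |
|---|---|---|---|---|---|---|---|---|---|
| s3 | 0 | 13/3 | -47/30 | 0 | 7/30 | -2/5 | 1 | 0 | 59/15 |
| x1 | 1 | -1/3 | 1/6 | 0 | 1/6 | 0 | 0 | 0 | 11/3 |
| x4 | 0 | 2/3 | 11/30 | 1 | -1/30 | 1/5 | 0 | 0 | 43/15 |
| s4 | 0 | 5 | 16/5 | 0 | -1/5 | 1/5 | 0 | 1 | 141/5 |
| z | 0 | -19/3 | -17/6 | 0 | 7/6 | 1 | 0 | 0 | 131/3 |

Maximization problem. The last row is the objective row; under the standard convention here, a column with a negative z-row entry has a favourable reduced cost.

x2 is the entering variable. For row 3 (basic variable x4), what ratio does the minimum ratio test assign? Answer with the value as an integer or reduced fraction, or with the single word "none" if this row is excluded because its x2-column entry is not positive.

43/10

Ratio = RHS / (x2 entry) = (43/15) / (2/3) = 43/10.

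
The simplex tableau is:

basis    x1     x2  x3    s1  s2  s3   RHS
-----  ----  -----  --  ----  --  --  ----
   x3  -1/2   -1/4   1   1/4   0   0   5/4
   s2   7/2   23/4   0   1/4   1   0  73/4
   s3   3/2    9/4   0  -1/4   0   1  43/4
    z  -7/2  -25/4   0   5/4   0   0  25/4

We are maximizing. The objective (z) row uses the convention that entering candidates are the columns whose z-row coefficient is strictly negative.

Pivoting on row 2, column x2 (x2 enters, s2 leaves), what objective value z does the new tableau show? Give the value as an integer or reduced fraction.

600/23

Minimum ratio for x2: (73/4)/(23/4) = 73/23.
z changes by −(z-row coeff of x2)·ratio = −(-25/4)·(73/23) = 1825/92.
New z = 25/4 + (1825/92) = 600/23.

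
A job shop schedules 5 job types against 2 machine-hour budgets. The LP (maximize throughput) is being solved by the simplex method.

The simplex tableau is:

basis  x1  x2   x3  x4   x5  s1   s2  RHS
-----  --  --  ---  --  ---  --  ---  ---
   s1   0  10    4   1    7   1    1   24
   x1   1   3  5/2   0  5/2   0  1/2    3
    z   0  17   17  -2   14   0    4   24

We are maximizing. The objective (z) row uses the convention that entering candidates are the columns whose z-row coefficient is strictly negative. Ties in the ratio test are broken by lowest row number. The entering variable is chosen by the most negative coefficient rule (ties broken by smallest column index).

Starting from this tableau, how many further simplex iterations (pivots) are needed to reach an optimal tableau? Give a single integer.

1

pivot: x4 in, s1 out → z = 72
No improving column remains; optimal.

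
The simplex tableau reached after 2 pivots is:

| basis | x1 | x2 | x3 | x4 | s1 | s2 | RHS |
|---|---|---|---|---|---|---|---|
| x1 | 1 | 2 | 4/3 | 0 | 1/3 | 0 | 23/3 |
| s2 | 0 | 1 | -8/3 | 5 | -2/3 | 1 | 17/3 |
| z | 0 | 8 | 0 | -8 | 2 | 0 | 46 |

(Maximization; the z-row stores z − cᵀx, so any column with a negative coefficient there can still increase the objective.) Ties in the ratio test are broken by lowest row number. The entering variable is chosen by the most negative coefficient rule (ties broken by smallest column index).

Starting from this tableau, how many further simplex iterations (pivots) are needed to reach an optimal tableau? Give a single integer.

2

pivot: x4 in, s2 out → z = 826/15
pivot: x3 in, x1 out → z = 398/5
No improving column remains; optimal.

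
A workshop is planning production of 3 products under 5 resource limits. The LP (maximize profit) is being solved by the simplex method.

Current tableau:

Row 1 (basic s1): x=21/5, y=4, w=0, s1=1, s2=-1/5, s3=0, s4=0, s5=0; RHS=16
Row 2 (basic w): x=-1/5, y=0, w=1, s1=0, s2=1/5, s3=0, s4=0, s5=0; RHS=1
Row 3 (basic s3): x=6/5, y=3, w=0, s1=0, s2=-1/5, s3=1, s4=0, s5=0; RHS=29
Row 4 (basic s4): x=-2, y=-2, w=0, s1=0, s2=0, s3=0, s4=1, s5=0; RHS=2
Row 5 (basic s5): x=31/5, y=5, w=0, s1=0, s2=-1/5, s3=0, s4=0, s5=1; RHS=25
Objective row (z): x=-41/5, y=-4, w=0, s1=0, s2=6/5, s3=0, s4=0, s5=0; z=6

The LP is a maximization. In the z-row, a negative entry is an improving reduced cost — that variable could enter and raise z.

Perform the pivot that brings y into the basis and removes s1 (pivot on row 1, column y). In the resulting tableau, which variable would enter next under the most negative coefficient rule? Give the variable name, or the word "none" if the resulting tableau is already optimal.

Pivot element 4. New z-row = old z-row − (-4)·(row 1/4).
Updated z-row coefficients: x: -4, y: 0, w: 0, s1: 1, s2: 1, s3: 0, s4: 0, s5: 0.
The most negative is -4 in column x, so x would enter next.

x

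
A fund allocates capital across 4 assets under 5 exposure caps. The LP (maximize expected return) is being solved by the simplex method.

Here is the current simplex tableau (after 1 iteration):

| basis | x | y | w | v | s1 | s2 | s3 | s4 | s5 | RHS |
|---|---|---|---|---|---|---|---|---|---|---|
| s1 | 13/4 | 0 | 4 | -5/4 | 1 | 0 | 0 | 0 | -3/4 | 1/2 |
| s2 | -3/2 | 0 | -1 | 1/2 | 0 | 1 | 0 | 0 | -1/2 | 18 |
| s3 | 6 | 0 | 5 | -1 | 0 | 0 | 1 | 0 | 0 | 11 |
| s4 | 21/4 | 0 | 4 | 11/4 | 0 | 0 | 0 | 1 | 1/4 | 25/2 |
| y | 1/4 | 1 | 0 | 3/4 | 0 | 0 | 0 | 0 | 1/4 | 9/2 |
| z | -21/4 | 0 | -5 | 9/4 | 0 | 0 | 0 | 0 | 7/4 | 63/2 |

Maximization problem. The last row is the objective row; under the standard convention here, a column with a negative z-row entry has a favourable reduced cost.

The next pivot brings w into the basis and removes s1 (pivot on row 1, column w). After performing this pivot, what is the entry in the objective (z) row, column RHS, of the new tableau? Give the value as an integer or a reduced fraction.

257/8

Pivot element is row 1, column w: 4.
Normalize row 1: new (row 1, RHS) = (1/2)/4 = 1/8.
z-row ← z-row − (-5)·(new row 1): 63/2 − (-5)·(1/8) = 257/8.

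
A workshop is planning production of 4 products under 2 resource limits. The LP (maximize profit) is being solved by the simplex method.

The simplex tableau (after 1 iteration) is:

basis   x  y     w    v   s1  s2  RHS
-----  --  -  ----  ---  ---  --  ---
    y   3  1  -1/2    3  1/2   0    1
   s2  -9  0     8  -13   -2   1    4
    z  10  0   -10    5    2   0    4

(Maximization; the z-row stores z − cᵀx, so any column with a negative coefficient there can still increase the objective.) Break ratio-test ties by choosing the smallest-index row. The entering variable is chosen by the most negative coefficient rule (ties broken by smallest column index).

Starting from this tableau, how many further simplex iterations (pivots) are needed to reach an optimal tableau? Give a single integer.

2

pivot: w in, s2 out → z = 9
pivot: v in, y out → z = 108/7
No improving column remains; optimal.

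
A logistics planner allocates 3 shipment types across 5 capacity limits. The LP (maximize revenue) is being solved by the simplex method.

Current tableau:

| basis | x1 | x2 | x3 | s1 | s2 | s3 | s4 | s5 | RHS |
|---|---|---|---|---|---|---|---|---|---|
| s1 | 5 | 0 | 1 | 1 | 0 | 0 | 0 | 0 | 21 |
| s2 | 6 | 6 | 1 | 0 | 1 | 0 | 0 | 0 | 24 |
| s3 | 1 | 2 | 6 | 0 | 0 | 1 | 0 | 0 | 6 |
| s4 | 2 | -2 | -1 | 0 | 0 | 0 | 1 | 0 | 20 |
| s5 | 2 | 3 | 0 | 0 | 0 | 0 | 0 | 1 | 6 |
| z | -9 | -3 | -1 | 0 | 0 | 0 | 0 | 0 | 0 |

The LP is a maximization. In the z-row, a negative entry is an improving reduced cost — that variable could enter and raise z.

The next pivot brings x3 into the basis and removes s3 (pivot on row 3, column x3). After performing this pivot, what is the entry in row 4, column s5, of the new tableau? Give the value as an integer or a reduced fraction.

Pivot element is row 3, column x3: 6.
Normalize row 3: new (row 3, s5) = 0/6 = 0.
row 4 ← row 4 − (-1)·(new row 3): 0 − (-1)·0 = 0.

0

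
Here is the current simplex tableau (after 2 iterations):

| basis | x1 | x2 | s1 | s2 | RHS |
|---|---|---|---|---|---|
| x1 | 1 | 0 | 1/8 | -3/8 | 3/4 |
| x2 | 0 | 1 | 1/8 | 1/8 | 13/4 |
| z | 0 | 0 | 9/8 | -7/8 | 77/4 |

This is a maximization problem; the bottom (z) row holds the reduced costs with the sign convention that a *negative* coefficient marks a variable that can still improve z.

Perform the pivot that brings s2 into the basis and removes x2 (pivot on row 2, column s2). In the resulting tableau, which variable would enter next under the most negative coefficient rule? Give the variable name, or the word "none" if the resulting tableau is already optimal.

none

Pivot element 1/8. New z-row = old z-row − (-7/8)·(row 2/(1/8)).
Updated z-row coefficients: x1: 0, x2: 7, s1: 2, s2: 0.
No coefficient is strictly negative; the tableau after this pivot is optimal.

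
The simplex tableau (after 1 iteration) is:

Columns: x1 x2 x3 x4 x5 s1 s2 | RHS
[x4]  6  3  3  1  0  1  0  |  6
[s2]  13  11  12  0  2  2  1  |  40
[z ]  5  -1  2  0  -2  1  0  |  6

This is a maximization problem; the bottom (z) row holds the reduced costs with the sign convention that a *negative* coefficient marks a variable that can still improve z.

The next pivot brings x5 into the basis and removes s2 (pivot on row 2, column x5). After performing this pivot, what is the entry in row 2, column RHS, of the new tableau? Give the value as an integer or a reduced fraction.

20

Pivot element is row 2, column x5: 2.
Normalize row 2: new (row 2, RHS) = 40/2 = 20.
Row 2 is the pivot row, so the entry is 20.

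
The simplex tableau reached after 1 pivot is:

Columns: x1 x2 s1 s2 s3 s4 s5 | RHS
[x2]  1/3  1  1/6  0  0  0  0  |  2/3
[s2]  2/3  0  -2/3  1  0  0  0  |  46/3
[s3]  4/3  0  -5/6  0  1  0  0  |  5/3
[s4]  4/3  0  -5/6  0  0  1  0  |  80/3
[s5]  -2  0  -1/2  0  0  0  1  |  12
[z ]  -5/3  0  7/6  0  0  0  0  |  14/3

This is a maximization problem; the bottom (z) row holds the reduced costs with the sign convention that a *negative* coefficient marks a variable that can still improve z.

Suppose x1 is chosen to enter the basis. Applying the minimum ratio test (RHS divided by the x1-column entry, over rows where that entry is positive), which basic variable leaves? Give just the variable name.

Ratios: row 1 (x2): (2/3)/(1/3) = 2; row 2 (s2): (46/3)/(2/3) = 23; row 3 (s3): (5/3)/(4/3) = 5/4; row 4 (s4): (80/3)/(4/3) = 20; row 5 (s5): entry -2 ≤ 0, skip.
Minimum ratio 5/4 is in the s3 row, so s3 leaves.

s3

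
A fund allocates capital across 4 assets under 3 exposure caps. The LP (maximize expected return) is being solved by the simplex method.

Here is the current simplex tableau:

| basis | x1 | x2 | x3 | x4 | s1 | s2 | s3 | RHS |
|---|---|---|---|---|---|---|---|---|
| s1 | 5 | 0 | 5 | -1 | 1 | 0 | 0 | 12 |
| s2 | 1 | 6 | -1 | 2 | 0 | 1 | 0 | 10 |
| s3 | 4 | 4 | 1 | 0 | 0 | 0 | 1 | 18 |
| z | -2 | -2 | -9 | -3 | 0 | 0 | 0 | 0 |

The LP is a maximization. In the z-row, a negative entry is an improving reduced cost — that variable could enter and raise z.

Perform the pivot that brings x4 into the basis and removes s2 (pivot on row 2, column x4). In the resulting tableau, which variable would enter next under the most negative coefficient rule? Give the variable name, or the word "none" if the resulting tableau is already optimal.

x3

Pivot element 2. New z-row = old z-row − (-3)·(row 2/2).
Updated z-row coefficients: x1: -1/2, x2: 7, x3: -21/2, x4: 0, s1: 0, s2: 3/2, s3: 0.
The most negative is -21/2 in column x3, so x3 would enter next.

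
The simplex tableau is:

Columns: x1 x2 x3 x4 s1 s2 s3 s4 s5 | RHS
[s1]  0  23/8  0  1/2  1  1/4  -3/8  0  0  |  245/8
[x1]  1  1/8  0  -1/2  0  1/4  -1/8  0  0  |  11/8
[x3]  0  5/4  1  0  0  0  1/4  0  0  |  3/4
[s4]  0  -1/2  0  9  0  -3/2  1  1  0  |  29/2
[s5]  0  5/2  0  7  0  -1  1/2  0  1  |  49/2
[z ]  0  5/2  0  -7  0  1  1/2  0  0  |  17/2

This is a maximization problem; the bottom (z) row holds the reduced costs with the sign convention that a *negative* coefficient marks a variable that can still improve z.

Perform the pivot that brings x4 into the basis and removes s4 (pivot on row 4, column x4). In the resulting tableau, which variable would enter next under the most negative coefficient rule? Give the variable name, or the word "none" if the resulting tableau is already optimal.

Pivot element 9. New z-row = old z-row − (-7)·(row 4/9).
Updated z-row coefficients: x1: 0, x2: 19/9, x3: 0, x4: 0, s1: 0, s2: -1/6, s3: 23/18, s4: 7/9, s5: 0.
The most negative is -1/6 in column s2, so s2 would enter next.

s2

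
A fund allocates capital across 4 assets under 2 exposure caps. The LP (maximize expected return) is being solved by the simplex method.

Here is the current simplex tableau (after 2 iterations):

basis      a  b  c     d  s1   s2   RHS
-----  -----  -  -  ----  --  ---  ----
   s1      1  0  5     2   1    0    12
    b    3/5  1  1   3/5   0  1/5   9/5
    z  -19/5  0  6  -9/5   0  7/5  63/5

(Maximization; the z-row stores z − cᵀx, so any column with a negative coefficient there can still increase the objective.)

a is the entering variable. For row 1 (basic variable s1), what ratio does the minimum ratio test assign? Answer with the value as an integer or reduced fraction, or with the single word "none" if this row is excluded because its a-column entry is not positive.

Ratio = RHS / (a entry) = 12 / 1 = 12.

12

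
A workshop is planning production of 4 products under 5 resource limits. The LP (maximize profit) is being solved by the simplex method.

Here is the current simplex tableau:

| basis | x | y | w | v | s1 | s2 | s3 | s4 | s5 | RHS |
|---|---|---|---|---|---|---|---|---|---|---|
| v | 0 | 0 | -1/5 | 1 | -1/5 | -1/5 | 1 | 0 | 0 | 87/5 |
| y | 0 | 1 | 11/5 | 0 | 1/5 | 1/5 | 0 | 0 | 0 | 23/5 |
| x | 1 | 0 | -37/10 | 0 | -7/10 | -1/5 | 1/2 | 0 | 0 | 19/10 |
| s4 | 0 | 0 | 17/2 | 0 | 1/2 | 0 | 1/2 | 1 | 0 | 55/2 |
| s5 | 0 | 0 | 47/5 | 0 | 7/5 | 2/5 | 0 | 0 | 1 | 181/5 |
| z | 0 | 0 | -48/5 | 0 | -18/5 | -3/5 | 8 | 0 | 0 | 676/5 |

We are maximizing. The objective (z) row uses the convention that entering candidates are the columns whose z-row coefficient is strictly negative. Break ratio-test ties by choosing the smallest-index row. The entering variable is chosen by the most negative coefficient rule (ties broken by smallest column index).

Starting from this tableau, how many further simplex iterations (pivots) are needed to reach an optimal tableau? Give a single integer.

pivot: w in, y out → z = 1708/11
pivot: s1 in, w out → z = 218
No improving column remains; optimal.

2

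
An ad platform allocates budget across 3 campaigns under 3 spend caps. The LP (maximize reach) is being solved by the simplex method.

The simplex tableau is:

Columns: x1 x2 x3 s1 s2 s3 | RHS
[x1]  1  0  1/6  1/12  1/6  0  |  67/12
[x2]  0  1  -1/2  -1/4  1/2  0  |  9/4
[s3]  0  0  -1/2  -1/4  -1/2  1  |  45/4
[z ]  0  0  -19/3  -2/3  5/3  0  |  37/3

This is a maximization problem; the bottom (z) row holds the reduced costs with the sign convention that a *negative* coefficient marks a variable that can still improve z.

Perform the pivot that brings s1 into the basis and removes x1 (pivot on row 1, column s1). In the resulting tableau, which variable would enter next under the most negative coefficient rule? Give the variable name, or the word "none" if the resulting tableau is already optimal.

x3

Pivot element 1/12. New z-row = old z-row − (-2/3)·(row 1/(1/12)).
Updated z-row coefficients: x1: 8, x2: 0, x3: -5, s1: 0, s2: 3, s3: 0.
The most negative is -5 in column x3, so x3 would enter next.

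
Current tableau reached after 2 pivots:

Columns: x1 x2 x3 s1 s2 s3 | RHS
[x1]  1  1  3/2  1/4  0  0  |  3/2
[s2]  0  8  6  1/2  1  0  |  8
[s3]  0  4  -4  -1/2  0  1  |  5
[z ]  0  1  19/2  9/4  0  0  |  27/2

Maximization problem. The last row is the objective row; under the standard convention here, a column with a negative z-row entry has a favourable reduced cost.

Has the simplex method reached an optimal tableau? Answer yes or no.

yes

No objective-row coefficient is strictly negative, so no entering variable exists; the tableau is optimal.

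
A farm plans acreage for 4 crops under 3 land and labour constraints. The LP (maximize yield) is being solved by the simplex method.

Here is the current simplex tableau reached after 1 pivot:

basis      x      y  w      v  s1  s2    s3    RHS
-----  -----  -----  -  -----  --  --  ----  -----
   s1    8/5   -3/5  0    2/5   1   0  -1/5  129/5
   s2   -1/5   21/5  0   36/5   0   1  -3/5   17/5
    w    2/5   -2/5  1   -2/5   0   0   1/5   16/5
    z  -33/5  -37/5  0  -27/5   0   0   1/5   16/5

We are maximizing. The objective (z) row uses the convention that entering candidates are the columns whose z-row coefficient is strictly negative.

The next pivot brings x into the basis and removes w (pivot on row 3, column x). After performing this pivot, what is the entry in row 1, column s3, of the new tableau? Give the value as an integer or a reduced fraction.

-1

Pivot element is row 3, column x: 2/5.
Normalize row 3: new (row 3, s3) = (1/5)/(2/5) = 1/2.
row 1 ← row 1 − (8/5)·(new row 3): -1/5 − (8/5)·(1/2) = -1.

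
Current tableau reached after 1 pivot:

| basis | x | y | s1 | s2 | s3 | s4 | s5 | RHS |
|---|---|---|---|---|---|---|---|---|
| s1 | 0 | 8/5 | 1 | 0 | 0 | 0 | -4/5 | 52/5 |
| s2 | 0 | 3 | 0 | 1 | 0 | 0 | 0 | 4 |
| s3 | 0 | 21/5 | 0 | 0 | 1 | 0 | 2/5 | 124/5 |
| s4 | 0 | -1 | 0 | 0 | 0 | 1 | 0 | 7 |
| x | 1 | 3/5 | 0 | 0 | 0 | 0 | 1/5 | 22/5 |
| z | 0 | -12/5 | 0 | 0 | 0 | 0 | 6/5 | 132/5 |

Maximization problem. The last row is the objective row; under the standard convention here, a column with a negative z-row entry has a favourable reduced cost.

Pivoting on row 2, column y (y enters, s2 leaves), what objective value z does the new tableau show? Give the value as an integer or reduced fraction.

Minimum ratio for y: 4/3 = 4/3.
z changes by −(z-row coeff of y)·ratio = −(-12/5)·(4/3) = 16/5.
New z = 132/5 + (16/5) = 148/5.

148/5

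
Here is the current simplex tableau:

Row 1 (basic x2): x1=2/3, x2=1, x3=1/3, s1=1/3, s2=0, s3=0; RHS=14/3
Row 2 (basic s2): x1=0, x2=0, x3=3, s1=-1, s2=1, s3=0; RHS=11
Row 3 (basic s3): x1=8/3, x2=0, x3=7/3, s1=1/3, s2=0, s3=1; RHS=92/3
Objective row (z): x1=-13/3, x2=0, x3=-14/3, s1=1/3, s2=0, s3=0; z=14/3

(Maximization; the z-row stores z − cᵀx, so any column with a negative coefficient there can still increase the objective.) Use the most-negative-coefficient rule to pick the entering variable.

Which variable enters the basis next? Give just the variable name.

x3

Objective-row coefficients: x1: -13/3, x2: 0, x3: -14/3, s1: 1/3, s2: 0, s3: 0.
The most negative is -14/3 in column x3, so x3 enters.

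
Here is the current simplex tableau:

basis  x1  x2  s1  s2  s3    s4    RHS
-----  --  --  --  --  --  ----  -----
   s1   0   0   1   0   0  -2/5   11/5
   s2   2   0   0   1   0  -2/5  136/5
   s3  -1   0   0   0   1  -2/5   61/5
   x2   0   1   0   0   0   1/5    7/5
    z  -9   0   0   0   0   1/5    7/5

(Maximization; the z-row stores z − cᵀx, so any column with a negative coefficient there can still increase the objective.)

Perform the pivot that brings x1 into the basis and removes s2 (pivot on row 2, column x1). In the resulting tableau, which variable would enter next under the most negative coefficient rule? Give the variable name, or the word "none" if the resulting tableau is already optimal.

s4

Pivot element 2. New z-row = old z-row − (-9)·(row 2/2).
Updated z-row coefficients: x1: 0, x2: 0, s1: 0, s2: 9/2, s3: 0, s4: -8/5.
The most negative is -8/5 in column s4, so s4 would enter next.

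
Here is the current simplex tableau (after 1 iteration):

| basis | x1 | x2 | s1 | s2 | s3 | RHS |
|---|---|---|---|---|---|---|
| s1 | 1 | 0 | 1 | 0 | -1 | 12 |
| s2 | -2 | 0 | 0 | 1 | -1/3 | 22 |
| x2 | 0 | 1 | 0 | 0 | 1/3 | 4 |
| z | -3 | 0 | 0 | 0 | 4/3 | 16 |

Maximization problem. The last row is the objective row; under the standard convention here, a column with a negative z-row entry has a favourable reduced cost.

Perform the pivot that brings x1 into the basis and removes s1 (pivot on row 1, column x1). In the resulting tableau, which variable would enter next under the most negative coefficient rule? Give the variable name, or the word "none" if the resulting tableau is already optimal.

s3

Pivot element 1. New z-row = old z-row − (-3)·(row 1/1).
Updated z-row coefficients: x1: 0, x2: 0, s1: 3, s2: 0, s3: -5/3.
The most negative is -5/3 in column s3, so s3 would enter next.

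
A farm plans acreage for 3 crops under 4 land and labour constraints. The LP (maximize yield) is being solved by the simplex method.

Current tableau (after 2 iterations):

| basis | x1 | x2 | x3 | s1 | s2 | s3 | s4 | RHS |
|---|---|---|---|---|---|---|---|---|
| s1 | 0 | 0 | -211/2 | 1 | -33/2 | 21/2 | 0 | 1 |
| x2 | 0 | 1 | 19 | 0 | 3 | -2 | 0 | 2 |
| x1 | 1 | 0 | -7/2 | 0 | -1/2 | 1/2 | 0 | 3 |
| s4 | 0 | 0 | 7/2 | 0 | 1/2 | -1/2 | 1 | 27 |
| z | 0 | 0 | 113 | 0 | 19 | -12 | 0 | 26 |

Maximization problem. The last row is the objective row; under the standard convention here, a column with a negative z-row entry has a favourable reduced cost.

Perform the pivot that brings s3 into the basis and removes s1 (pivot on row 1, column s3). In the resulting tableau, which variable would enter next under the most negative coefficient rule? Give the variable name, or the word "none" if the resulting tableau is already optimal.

x3

Pivot element 21/2. New z-row = old z-row − (-12)·(row 1/(21/2)).
Updated z-row coefficients: x1: 0, x2: 0, x3: -53/7, s1: 8/7, s2: 1/7, s3: 0, s4: 0.
The most negative is -53/7 in column x3, so x3 would enter next.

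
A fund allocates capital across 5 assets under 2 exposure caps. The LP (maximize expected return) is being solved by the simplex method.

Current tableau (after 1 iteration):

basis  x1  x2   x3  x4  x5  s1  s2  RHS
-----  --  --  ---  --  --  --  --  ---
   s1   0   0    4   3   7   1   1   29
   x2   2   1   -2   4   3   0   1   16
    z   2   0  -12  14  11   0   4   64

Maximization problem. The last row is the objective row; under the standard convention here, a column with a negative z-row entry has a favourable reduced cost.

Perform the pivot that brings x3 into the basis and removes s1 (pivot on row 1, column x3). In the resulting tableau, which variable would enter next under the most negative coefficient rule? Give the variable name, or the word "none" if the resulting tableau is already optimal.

none

Pivot element 4. New z-row = old z-row − (-12)·(row 1/4).
Updated z-row coefficients: x1: 2, x2: 0, x3: 0, x4: 23, x5: 32, s1: 3, s2: 7.
No coefficient is strictly negative; the tableau after this pivot is optimal.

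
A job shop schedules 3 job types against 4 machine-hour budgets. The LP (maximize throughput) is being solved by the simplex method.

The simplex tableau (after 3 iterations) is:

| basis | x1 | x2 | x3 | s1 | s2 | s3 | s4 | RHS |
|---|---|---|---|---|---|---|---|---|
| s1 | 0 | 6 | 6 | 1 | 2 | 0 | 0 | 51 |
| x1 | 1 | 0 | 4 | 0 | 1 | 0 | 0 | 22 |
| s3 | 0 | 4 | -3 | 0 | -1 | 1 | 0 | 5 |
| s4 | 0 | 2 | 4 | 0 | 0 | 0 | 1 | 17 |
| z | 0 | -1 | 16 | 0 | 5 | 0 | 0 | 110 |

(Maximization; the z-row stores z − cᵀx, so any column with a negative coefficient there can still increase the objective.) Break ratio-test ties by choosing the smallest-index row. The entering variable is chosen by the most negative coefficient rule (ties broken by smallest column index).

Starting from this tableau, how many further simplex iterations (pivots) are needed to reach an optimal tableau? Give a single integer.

pivot: x2 in, s3 out → z = 445/4
No improving column remains; optimal.

1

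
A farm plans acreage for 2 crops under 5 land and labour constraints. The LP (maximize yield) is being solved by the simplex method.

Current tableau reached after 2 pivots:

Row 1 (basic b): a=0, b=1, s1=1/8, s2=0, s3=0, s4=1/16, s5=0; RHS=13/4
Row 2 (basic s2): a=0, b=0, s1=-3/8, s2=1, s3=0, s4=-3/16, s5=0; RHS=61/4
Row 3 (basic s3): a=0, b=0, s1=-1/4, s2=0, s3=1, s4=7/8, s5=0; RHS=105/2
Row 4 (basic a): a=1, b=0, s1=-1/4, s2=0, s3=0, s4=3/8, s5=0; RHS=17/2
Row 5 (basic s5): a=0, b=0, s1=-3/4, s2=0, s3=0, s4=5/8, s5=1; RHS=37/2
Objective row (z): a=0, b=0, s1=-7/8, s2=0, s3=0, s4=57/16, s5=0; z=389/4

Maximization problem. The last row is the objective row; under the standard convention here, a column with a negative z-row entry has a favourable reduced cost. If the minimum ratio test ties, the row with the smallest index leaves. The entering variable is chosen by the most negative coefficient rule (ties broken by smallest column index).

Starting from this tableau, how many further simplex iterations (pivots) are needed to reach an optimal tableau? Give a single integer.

pivot: s1 in, b out → z = 120
No improving column remains; optimal.

1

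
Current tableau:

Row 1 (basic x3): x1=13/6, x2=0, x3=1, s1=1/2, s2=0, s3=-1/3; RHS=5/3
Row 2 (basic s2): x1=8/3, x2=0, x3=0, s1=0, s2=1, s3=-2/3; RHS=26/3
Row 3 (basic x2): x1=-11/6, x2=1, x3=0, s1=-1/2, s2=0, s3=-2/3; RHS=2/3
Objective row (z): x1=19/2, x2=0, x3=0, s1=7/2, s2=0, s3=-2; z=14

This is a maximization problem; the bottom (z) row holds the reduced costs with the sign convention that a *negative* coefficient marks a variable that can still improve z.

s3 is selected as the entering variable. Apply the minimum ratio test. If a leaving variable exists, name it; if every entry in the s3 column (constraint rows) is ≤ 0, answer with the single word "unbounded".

s3-column entries: row 1: -1/3, row 2: -2/3, row 3: -2/3. All ≤ 0, so s3 can increase without bound; the LP is unbounded in this direction.

unbounded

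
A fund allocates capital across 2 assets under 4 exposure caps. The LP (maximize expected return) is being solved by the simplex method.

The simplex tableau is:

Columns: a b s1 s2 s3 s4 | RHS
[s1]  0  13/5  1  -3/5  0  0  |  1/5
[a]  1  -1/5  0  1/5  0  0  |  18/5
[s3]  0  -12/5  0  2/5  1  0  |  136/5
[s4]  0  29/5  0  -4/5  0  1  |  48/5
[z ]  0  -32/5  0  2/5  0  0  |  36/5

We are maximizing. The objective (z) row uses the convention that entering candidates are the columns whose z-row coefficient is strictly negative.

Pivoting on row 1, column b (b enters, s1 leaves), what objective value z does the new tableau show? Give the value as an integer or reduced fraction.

100/13

Minimum ratio for b: (1/5)/(13/5) = 1/13.
z changes by −(z-row coeff of b)·ratio = −(-32/5)·(1/13) = 32/65.
New z = 36/5 + (32/65) = 100/13.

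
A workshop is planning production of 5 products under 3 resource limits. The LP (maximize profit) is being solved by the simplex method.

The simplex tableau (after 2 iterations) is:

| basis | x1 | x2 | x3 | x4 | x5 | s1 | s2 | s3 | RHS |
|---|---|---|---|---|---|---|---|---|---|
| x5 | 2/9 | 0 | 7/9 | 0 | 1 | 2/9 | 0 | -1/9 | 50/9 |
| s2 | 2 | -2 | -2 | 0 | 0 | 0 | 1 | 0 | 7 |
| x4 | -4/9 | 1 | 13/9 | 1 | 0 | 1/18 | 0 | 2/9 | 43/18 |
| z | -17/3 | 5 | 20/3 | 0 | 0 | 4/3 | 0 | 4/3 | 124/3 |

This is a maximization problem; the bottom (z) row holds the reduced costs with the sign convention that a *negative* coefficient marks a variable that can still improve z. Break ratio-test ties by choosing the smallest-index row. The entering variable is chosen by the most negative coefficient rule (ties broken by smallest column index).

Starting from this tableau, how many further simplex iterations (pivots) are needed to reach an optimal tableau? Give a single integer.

pivot: x1 in, s2 out → z = 367/6
pivot: x2 in, x4 out → z = 659/10
No improving column remains; optimal.

2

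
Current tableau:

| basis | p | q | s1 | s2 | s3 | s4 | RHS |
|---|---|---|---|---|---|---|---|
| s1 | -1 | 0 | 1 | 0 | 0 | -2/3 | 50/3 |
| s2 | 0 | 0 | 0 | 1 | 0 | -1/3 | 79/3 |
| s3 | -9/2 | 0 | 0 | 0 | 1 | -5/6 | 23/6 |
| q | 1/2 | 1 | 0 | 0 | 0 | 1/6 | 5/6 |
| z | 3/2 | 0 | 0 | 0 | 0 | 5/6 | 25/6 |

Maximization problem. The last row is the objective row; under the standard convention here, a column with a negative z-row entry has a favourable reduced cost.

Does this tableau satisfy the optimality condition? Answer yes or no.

yes

No objective-row coefficient is strictly negative, so no entering variable exists; the tableau is optimal.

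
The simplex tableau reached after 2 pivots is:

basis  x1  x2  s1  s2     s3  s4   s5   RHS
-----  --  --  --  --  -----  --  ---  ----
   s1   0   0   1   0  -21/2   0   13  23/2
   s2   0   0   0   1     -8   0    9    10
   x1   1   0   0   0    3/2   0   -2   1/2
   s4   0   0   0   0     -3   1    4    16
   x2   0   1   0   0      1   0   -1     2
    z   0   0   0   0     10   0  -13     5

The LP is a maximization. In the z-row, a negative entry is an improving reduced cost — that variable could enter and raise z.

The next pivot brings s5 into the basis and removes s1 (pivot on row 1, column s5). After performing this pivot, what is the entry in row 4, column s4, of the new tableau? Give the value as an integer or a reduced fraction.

1

Pivot element is row 1, column s5: 13.
Normalize row 1: new (row 1, s4) = 0/13 = 0.
row 4 ← row 4 − 4·(new row 1): 1 − 4·0 = 1.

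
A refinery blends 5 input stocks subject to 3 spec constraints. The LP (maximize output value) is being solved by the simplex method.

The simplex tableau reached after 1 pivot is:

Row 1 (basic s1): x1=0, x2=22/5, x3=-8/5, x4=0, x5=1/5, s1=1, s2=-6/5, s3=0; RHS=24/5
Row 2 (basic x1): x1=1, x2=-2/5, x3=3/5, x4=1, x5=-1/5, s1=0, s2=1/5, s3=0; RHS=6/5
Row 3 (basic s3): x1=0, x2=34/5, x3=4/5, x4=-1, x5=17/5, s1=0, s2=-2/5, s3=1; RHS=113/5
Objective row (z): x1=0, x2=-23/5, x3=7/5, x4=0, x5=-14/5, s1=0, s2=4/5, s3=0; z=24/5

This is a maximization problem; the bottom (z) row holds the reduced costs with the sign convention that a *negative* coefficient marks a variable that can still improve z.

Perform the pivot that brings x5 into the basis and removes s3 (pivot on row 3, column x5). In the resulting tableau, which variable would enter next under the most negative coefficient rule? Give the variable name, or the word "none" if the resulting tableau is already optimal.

Pivot element 17/5. New z-row = old z-row − (-14/5)·(row 3/(17/5)).
Updated z-row coefficients: x1: 0, x2: 1, x3: 35/17, x4: -14/17, x5: 0, s1: 0, s2: 8/17, s3: 14/17.
The most negative is -14/17 in column x4, so x4 would enter next.

x4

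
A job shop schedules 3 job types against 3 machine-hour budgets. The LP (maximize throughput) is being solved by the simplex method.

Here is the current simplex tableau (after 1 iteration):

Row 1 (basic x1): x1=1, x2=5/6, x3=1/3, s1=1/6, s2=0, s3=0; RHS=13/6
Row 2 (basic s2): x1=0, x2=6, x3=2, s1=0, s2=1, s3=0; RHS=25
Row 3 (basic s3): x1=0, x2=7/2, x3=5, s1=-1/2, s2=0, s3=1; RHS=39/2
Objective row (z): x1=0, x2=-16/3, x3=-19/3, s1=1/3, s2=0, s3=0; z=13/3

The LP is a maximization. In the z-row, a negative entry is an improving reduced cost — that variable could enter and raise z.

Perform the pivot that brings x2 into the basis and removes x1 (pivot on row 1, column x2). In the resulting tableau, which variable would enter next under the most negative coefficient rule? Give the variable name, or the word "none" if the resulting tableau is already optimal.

x3

Pivot element 5/6. New z-row = old z-row − (-16/3)·(row 1/(5/6)).
Updated z-row coefficients: x1: 32/5, x2: 0, x3: -21/5, s1: 7/5, s2: 0, s3: 0.
The most negative is -21/5 in column x3, so x3 would enter next.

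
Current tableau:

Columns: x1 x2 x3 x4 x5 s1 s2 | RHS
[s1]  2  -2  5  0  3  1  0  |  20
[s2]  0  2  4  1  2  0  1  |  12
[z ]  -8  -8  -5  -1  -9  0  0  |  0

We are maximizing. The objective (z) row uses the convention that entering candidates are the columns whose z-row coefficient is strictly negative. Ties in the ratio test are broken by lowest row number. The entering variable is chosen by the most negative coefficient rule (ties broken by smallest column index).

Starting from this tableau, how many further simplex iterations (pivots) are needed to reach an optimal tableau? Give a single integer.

pivot: x5 in, s2 out → z = 54
pivot: x1 in, s1 out → z = 62
pivot: x2 in, x5 out → z = 176
No improving column remains; optimal.

3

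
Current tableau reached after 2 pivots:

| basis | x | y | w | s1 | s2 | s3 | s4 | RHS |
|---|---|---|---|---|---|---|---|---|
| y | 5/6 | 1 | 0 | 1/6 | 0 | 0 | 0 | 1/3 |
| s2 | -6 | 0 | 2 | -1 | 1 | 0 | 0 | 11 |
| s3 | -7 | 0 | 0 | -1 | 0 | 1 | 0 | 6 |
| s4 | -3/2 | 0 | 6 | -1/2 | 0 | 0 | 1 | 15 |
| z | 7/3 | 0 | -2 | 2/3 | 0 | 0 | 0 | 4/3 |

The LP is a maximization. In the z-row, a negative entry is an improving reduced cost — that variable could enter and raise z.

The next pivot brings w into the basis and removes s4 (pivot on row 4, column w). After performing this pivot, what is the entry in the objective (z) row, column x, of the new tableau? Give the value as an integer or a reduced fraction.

Pivot element is row 4, column w: 6.
Normalize row 4: new (row 4, x) = (-3/2)/6 = -1/4.
z-row ← z-row − (-2)·(new row 4): 7/3 − (-2)·(-1/4) = 11/6.

11/6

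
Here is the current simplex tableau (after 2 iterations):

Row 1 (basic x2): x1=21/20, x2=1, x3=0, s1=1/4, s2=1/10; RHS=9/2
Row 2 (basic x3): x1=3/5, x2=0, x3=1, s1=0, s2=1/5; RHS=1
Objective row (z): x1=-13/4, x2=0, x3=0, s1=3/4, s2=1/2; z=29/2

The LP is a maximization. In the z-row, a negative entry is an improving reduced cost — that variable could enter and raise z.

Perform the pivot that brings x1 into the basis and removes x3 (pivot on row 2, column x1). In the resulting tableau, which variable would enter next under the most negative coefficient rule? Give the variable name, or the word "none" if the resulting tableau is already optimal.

none

Pivot element 3/5. New z-row = old z-row − (-13/4)·(row 2/(3/5)).
Updated z-row coefficients: x1: 0, x2: 0, x3: 65/12, s1: 3/4, s2: 19/12.
No coefficient is strictly negative; the tableau after this pivot is optimal.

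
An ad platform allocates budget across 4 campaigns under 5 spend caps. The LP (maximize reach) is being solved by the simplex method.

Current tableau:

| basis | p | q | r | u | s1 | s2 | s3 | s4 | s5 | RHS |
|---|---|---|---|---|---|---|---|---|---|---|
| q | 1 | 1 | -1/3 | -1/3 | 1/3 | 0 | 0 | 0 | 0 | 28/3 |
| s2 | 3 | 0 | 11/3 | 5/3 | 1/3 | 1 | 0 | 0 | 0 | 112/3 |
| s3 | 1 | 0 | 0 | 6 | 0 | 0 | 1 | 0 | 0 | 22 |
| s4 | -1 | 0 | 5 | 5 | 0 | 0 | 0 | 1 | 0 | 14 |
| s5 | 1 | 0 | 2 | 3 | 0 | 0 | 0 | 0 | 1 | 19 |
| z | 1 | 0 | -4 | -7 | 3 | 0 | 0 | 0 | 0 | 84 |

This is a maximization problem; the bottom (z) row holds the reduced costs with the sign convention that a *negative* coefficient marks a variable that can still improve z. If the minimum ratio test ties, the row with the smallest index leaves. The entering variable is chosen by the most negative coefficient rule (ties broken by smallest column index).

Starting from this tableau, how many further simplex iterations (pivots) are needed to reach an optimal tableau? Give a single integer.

2

pivot: u in, s4 out → z = 518/5
pivot: p in, s3 out → z = 1150/11
No improving column remains; optimal.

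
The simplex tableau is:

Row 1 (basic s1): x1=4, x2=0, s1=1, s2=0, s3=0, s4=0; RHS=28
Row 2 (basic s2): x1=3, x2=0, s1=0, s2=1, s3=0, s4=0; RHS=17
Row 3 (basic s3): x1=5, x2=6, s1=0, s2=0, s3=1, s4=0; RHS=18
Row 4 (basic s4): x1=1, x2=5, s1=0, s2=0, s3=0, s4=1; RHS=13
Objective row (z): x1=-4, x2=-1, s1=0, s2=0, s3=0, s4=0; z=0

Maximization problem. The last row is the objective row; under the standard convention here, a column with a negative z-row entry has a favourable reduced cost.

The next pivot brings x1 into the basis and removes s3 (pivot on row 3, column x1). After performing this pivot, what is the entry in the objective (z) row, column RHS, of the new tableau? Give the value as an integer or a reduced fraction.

Pivot element is row 3, column x1: 5.
Normalize row 3: new (row 3, RHS) = 18/5 = 18/5.
z-row ← z-row − (-4)·(new row 3): 0 − (-4)·(18/5) = 72/5.

72/5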